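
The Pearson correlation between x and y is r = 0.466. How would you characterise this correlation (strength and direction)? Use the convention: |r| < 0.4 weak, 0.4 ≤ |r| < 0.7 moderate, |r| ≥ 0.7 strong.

r = 0.466 > 0 so the relationship is positive.
|r| = 0.466, which falls in the moderate range.

moderate positive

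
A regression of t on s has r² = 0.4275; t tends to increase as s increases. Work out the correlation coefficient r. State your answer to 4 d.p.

0.6538

|r| = √0.4275 = 0.6538
The association is positive, so r = 0.6538.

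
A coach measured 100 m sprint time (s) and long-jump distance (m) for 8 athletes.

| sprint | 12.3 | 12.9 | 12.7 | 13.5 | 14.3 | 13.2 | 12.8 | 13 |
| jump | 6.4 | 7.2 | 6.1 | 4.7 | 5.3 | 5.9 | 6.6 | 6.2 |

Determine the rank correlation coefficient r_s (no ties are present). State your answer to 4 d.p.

-0.6905

Rank sprint: 1, 4, 2, 7, 8, 6, 3, 5
Rank jump: 6, 8, 4, 1, 2, 3, 7, 5
d = rank(sprint) − rank(jump): -5, -4, -2, 6, 6, 3, -4, 0; Σd² = 142
ρ = 1 − 6Σd² / [n(n²−1)] = 1 − 6×142 / (8×63) = 1 − 852/504 ≈ -0.6905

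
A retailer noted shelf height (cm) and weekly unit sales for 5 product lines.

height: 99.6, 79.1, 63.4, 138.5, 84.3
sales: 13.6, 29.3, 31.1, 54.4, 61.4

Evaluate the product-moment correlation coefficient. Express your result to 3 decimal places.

n = 5, Σx = 464.9, Σy = 189.8, Σx² = 46485.27, Σy² = 8739.98, Σxy = 18354.35
nΣxy − ΣxΣy = 91771.75 − 88238.02 = 3533.73
nΣx² − (Σx)² = 232426.35 − 216132.01 = 16294.34; nΣy² − (Σy)² = 43699.9 − 36024.04 = 7675.86
r = 3533.73 / √(16294.34 × 7675.86) = 3533.73 / 11183.6073 ≈ 0.316

0.316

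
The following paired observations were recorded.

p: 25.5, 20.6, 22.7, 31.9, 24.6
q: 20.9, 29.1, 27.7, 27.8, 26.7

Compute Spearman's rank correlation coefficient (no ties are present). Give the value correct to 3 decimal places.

-0.400

Rank p: 4, 1, 2, 5, 3
Rank q: 1, 5, 3, 4, 2
d = rank(p) − rank(q): 3, -4, -1, 1, 1; Σd² = 28
ρ = 1 − 6Σd² / [n(n²−1)] = 1 − 6×28 / (5×24) = 1 − 168/120 ≈ -0.400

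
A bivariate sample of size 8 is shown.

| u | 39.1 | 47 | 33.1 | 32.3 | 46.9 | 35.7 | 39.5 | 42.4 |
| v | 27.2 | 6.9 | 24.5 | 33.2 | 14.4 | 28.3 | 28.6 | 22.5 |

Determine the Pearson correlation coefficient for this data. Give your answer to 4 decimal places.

n = 8, Σu = 316, Σv = 185.6, Σu² = 12708.82, Σv² = 4822.4, Σuv = 7040.5
nΣuv − ΣuΣv = 56324 − 58649.6 = -2325.6
nΣu² − (Σu)² = 101670.56 − 99856 = 1814.56; nΣv² − (Σv)² = 38579.2 − 34447.36 = 4131.84
r = -2325.6 / √(1814.56 × 4131.84) = -2325.6 / 2738.1511 ≈ -0.8493

-0.8493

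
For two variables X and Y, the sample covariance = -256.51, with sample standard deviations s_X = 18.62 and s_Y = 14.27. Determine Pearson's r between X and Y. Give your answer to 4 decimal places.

-0.9654

r = Cov(X,Y) / (s_X · s_Y) = -256.51 / (18.62 × 14.27)
  = -256.51 / 265.7074 ≈ -0.9654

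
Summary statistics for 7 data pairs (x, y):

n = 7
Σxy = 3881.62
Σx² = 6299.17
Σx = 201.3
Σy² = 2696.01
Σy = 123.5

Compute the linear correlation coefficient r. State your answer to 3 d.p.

0.643

r = (nΣxy − ΣxΣy) / √[(nΣx² − (Σx)²)(nΣy² − (Σy)²)]
Numerator: 7×3881.62 − 201.3×123.5 = 2310.79
Denominator: √[(44094.19 − 40521.69)(18872.07 − 15252.25)] = √[3572.5 × 3619.82] = 3596.0822
r = 2310.79 / 3596.0822 ≈ 0.643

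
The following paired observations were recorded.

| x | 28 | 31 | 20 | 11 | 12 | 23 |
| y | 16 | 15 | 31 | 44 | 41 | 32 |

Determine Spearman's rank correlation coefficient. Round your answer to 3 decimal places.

-0.943

Rank x: 5, 6, 3, 1, 2, 4
Rank y: 2, 1, 3, 6, 5, 4
d = rank(x) − rank(y): 3, 5, 0, -5, -3, 0; Σd² = 68
ρ = 1 − 6Σd² / [n(n²−1)] = 1 − 6×68 / (6×35) = 1 − 408/210 ≈ -0.943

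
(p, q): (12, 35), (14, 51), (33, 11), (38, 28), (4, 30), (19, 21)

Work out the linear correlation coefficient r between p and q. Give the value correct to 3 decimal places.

-0.500

n = 6, Σp = 120, Σq = 176, Σp² = 3250, Σq² = 6072, Σpq = 3080
nΣpq − ΣpΣq = 18480 − 21120 = -2640
nΣp² − (Σp)² = 19500 − 14400 = 5100; nΣq² − (Σq)² = 36432 − 30976 = 5456
r = -2640 / √(5100 × 5456) = -2640 / 5274.9976 ≈ -0.500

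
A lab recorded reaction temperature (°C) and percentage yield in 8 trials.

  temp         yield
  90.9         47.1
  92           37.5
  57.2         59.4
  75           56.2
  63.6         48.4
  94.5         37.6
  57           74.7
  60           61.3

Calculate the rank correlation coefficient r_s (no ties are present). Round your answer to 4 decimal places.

-0.9286

Rank temp: 6, 7, 2, 5, 4, 8, 1, 3
Rank yield: 3, 1, 6, 5, 4, 2, 8, 7
d = rank(temp) − rank(yield): 3, 6, -4, 0, 0, 6, -7, -4; Σd² = 162
ρ = 1 − 6Σd² / [n(n²−1)] = 1 − 6×162 / (8×63) = 1 − 972/504 ≈ -0.9286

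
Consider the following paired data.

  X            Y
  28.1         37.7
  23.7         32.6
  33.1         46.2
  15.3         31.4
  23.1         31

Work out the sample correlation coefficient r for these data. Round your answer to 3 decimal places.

n = 5, ΣX = 123.3, ΣY = 178.9, ΣX² = 3214.61, ΣY² = 6565.45, ΣXY = 4557.73
nΣXY − ΣXΣY = 22788.65 − 22058.37 = 730.28
nΣX² − (ΣX)² = 16073.05 − 15202.89 = 870.16; nΣY² − (ΣY)² = 32827.25 − 32005.21 = 822.04
r = 730.28 / √(870.16 × 822.04) = 730.28 / 845.7578 ≈ 0.863

0.863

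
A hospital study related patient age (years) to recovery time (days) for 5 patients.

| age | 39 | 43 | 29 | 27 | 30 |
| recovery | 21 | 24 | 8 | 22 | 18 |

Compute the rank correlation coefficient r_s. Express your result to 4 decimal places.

0.4000

Rank age: 4, 5, 2, 1, 3
Rank recovery: 3, 5, 1, 4, 2
d = rank(age) − rank(recovery): 1, 0, 1, -3, 1; Σd² = 12
ρ = 1 − 6Σd² / [n(n²−1)] = 1 − 6×12 / (5×24) = 1 − 72/120 ≈ 0.4000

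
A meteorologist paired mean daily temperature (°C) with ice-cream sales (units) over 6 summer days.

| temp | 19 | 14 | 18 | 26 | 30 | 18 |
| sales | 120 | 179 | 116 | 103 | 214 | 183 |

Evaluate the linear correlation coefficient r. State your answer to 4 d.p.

0.1511

n = 6, Σx = 125, Σy = 915, Σx² = 2781, Σy² = 149791, Σxy = 19266
nΣxy − ΣxΣy = 115596 − 114375 = 1221
nΣx² − (Σx)² = 16686 − 15625 = 1061; nΣy² − (Σy)² = 898746 − 837225 = 61521
r = 1221 / √(1061 × 61521) = 1221 / 8079.2191 ≈ 0.1511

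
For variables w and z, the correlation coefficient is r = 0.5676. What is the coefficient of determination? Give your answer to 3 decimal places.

r² = (0.5676)² = 0.322

0.322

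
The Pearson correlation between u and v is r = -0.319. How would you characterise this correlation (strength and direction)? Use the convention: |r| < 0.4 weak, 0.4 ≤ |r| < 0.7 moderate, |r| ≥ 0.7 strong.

r = -0.319 < 0 so the relationship is negative.
|r| = 0.319, which falls in the weak range.

weak negative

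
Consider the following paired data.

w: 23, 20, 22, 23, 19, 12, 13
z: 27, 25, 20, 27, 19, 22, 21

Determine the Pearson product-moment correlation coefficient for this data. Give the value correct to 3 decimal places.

0.481

n = 7, Σw = 132, Σz = 161, Σw² = 2616, Σz² = 3769, Σwz = 3080
nΣwz − ΣwΣz = 21560 − 21252 = 308
nΣw² − (Σw)² = 18312 − 17424 = 888; nΣz² − (Σz)² = 26383 − 25921 = 462
r = 308 / √(888 × 462) = 308 / 640.5123 ≈ 0.481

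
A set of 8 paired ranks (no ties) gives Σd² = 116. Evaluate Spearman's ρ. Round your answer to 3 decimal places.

-0.381

ρ = 1 − 6Σd² / [n(n²−1)] = 1 − 6×116 / (8×63)
  = 1 − 696/504 = 1 − 1.3810 ≈ -0.381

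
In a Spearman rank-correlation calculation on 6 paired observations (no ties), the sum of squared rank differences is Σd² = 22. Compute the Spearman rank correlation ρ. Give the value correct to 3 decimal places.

0.371

ρ = 1 − 6Σd² / [n(n²−1)] = 1 − 6×22 / (6×35)
  = 1 − 132/210 = 1 − 0.6286 ≈ 0.371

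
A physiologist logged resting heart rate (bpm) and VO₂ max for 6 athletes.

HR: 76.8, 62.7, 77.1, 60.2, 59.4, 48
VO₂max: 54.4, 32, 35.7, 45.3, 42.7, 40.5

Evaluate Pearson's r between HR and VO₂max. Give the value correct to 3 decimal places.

0.222

n = 6, Σx = 384.2, Σy = 250.6, Σx² = 25230.34, Σy² = 10773.48, Σxy = 16144.23
nΣxy − ΣxΣy = 96865.38 − 96280.52 = 584.86
nΣx² − (Σx)² = 151382.04 − 147609.64 = 3772.4; nΣy² − (Σy)² = 64640.88 − 62800.36 = 1840.52
r = 584.86 / √(3772.4 × 1840.52) = 584.86 / 2634.9910 ≈ 0.222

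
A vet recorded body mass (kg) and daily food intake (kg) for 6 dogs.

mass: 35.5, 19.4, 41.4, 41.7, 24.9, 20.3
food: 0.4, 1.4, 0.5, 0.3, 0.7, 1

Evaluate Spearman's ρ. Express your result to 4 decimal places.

Rank mass: 4, 1, 5, 6, 3, 2
Rank food: 2, 6, 3, 1, 4, 5
d = rank(mass) − rank(food): 2, -5, 2, 5, -1, -3; Σd² = 68
ρ = 1 − 6Σd² / [n(n²−1)] = 1 − 6×68 / (6×35) = 1 − 408/210 ≈ -0.9429

-0.9429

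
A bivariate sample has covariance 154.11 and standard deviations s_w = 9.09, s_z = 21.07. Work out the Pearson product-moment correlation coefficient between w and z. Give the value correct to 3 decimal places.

0.805

r = Cov(w,z) / (s_w · s_z) = 154.11 / (9.09 × 21.07)
  = 154.11 / 191.5263 ≈ 0.805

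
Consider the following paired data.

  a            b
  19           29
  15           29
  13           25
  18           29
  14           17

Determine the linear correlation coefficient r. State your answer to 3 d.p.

0.607

n = 5, Σa = 79, Σb = 129, Σa² = 1275, Σb² = 3437, Σab = 2071
nΣab − ΣaΣb = 10355 − 10191 = 164
nΣa² − (Σa)² = 6375 − 6241 = 134; nΣb² − (Σb)² = 17185 − 16641 = 544
r = 164 / √(134 × 544) = 164 / 269.9926 ≈ 0.607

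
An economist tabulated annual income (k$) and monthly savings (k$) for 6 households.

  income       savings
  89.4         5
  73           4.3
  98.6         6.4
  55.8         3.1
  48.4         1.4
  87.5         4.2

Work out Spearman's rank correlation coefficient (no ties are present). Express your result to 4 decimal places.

0.9429

Rank income: 5, 3, 6, 2, 1, 4
Rank savings: 5, 4, 6, 2, 1, 3
d = rank(income) − rank(savings): 0, -1, 0, 0, 0, 1; Σd² = 2
ρ = 1 − 6Σd² / [n(n²−1)] = 1 − 6×2 / (6×35) = 1 − 12/210 ≈ 0.9429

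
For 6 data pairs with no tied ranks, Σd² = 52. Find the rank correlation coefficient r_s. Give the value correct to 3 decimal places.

ρ = 1 − 6Σd² / [n(n²−1)] = 1 − 6×52 / (6×35)
  = 1 − 312/210 = 1 − 1.4857 ≈ -0.486

-0.486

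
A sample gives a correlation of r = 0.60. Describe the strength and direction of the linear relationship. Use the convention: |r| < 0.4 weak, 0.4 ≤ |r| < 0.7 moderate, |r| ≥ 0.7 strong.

moderate positive

r = 0.60 > 0 so the relationship is positive.
|r| = 0.60, which falls in the moderate range.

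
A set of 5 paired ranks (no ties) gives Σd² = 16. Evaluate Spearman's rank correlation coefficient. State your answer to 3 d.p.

ρ = 1 − 6Σd² / [n(n²−1)] = 1 − 6×16 / (5×24)
  = 1 − 96/120 = 1 − 0.8000 ≈ 0.200

0.200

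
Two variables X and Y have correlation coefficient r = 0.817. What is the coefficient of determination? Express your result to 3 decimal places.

0.667

r² = (0.817)² = 0.667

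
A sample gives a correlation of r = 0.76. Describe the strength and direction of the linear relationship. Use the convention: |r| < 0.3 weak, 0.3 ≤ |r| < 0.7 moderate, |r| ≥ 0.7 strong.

strong positive

r = 0.76 > 0 so the relationship is positive.
|r| = 0.76, which falls in the strong range.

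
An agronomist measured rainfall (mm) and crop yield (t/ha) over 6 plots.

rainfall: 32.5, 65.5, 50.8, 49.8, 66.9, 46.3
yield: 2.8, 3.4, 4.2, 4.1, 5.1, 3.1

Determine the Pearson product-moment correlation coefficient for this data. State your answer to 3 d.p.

0.668

n = 6, Σx = 311.8, Σy = 22.7, Σx² = 17026.48, Σy² = 89.47, Σxy = 1215.96
nΣxy − ΣxΣy = 7295.76 − 7077.86 = 217.9
nΣx² − (Σx)² = 102158.88 − 97219.24 = 4939.64; nΣy² − (Σy)² = 536.82 − 515.29 = 21.53
r = 217.9 / √(4939.64 × 21.53) = 217.9 / 326.1142 ≈ 0.668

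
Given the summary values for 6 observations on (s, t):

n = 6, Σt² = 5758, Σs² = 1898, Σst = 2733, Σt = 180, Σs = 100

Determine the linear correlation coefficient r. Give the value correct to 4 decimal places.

-0.9278

r = (nΣst − ΣsΣt) / √[(nΣs² − (Σs)²)(nΣt² − (Σt)²)]
Numerator: 6×2733 − 100×180 = -1602
Denominator: √[(11388 − 10000)(34548 − 32400)] = √[1388 × 2148] = 1726.6801
r = -1602 / 1726.6801 ≈ -0.9278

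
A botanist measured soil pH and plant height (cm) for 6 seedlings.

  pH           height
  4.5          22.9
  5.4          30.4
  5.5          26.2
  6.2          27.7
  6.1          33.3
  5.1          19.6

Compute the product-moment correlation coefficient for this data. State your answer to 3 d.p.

0.693

n = 6, Σx = 32.8, Σy = 160.1, Σx² = 181.32, Σy² = 4395.35, Σxy = 886.14
nΣxy − ΣxΣy = 5316.84 − 5251.28 = 65.56
nΣx² − (Σx)² = 1087.92 − 1075.84 = 12.08; nΣy² − (Σy)² = 26372.1 − 25632.01 = 740.09
r = 65.56 / √(12.08 × 740.09) = 65.56 / 94.5531 ≈ 0.693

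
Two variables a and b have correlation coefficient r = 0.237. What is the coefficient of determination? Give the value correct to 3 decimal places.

r² = (0.237)² = 0.056

0.056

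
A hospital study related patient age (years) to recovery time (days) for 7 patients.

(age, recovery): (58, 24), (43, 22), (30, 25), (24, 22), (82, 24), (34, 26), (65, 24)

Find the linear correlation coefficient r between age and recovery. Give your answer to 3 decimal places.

0.065

n = 7, Σx = 336, Σy = 167, Σx² = 18794, Σy² = 3997, Σxy = 8028
nΣxy − ΣxΣy = 56196 − 56112 = 84
nΣx² − (Σx)² = 131558 − 112896 = 18662; nΣy² − (Σy)² = 27979 − 27889 = 90
r = 84 / √(18662 × 90) = 84 / 1295.9861 ≈ 0.065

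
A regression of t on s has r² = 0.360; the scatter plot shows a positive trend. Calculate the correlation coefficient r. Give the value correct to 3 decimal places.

|r| = √0.360 = 0.600
The association is positive, so r = 0.600.

0.600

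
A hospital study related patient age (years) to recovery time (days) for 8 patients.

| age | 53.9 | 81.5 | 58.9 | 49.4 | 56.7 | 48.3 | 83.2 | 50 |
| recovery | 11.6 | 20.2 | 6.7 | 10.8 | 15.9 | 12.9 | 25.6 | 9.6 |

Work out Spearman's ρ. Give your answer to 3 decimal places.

Rank age: 4, 7, 6, 2, 5, 1, 8, 3
Rank recovery: 4, 7, 1, 3, 6, 5, 8, 2
d = rank(age) − rank(recovery): 0, 0, 5, -1, -1, -4, 0, 1; Σd² = 44
ρ = 1 − 6Σd² / [n(n²−1)] = 1 − 6×44 / (8×63) = 1 − 264/504 ≈ 0.476

0.476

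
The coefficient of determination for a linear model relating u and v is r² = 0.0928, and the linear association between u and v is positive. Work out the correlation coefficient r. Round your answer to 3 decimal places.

|r| = √0.0928 = 0.305
The association is positive, so r = 0.305.

0.305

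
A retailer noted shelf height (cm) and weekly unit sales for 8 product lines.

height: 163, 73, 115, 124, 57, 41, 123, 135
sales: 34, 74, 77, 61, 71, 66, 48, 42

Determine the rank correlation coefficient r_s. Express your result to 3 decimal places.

Rank height: 8, 3, 4, 6, 2, 1, 5, 7
Rank sales: 1, 7, 8, 4, 6, 5, 3, 2
d = rank(height) − rank(sales): 7, -4, -4, 2, -4, -4, 2, 5; Σd² = 146
ρ = 1 − 6Σd² / [n(n²−1)] = 1 − 6×146 / (8×63) = 1 − 876/504 ≈ -0.738

-0.738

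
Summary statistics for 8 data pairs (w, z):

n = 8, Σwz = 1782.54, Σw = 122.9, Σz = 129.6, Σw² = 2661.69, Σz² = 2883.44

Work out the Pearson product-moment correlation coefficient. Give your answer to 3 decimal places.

r = (nΣwz − ΣwΣz) / √[(nΣw² − (Σw)²)(nΣz² − (Σz)²)]
Numerator: 8×1782.54 − 122.9×129.6 = -1667.52
Denominator: √[(21293.52 − 15104.41)(23067.52 − 16796.16)] = √[6189.11 × 6271.36] = 6230.0993
r = -1667.52 / 6230.0993 ≈ -0.268

-0.268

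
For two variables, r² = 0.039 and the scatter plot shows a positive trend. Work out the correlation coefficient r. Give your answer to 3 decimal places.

|r| = √0.039 = 0.197
The association is positive, so r = 0.197.

0.197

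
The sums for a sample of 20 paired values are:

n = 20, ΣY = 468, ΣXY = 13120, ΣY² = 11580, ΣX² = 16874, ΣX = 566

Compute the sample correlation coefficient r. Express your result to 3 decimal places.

-0.170

r = (nΣXY − ΣXΣY) / √[(nΣX² − (ΣX)²)(nΣY² − (ΣY)²)]
Numerator: 20×13120 − 566×468 = -2488
Denominator: √[(337480 − 320356)(231600 − 219024)] = √[17124 × 12576] = 14674.8569
r = -2488 / 14674.8569 ≈ -0.170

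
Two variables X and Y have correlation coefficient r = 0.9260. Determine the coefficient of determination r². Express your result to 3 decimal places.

0.857

r² = (0.9260)² = 0.857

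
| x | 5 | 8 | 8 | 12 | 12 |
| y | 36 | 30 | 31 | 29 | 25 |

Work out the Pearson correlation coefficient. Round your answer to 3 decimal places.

n = 5, Σx = 45, Σy = 151, Σx² = 441, Σy² = 4623, Σxy = 1316
nΣxy − ΣxΣy = 6580 − 6795 = -215
nΣx² − (Σx)² = 2205 − 2025 = 180; nΣy² − (Σy)² = 23115 − 22801 = 314
r = -215 / √(180 × 314) = -215 / 237.7394 ≈ -0.904

-0.904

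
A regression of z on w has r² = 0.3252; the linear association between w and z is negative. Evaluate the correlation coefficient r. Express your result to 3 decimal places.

-0.570

|r| = √0.3252 = 0.570
The association is negative, so r = −0.570.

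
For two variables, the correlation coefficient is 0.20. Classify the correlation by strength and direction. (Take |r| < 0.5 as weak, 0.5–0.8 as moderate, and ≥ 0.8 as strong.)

r = 0.20 > 0 so the relationship is positive.
|r| = 0.20, which falls in the weak range.

weak positive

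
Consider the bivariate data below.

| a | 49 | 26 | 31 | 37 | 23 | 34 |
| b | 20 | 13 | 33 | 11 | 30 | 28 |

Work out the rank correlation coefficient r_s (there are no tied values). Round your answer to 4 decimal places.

Rank a: 6, 2, 3, 5, 1, 4
Rank b: 3, 2, 6, 1, 5, 4
d = rank(a) − rank(b): 3, 0, -3, 4, -4, 0; Σd² = 50
ρ = 1 − 6Σd² / [n(n²−1)] = 1 − 6×50 / (6×35) = 1 − 300/210 ≈ -0.4286

-0.4286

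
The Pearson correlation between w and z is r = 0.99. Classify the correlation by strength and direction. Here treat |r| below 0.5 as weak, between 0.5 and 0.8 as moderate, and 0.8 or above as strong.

r = 0.99 > 0 so the relationship is positive.
|r| = 0.99, which falls in the strong range.

strong positive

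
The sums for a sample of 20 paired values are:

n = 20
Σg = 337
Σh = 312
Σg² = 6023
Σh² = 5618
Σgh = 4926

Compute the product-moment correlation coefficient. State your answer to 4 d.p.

r = (nΣgh − ΣgΣh) / √[(nΣg² − (Σg)²)(nΣh² − (Σh)²)]
Numerator: 20×4926 − 337×312 = -6624
Denominator: √[(120460 − 113569)(112360 − 97344)] = √[6891 × 15016] = 10172.2788
r = -6624 / 10172.2788 ≈ -0.6512

-0.6512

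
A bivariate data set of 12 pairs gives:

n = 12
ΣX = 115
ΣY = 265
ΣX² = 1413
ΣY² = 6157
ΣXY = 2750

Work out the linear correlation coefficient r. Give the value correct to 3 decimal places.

0.683

r = (nΣXY − ΣXΣY) / √[(nΣX² − (ΣX)²)(nΣY² − (ΣY)²)]
Numerator: 12×2750 − 115×265 = 2525
Denominator: √[(16956 − 13225)(73884 − 70225)] = √[3731 × 3659] = 3694.8246
r = 2525 / 3694.8246 ≈ 0.683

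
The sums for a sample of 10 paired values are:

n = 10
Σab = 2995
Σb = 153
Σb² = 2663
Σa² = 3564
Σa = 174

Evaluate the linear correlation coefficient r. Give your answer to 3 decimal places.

0.801

r = (nΣab − ΣaΣb) / √[(nΣa² − (Σa)²)(nΣb² − (Σb)²)]
Numerator: 10×2995 − 174×153 = 3328
Denominator: √[(35640 − 30276)(26630 − 23409)] = √[5364 × 3221] = 4156.6145
r = 3328 / 4156.6145 ≈ 0.801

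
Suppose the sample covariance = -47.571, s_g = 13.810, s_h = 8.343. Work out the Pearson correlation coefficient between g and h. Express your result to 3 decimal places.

-0.413

r = Cov(g,h) / (s_g · s_h) = -47.571 / (13.810 × 8.343)
  = -47.571 / 115.2168 ≈ -0.413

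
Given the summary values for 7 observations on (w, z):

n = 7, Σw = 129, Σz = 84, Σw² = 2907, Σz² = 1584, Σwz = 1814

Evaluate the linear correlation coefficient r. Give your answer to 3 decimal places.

r = (nΣwz − ΣwΣz) / √[(nΣw² − (Σw)²)(nΣz² − (Σz)²)]
Numerator: 7×1814 − 129×84 = 1862
Denominator: √[(20349 − 16641)(11088 − 7056)] = √[3708 × 4032] = 3866.6078
r = 1862 / 3866.6078 ≈ 0.482

0.482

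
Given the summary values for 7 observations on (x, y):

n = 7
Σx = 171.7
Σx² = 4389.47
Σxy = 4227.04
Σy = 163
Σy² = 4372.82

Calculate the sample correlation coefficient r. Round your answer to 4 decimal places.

r = (nΣxy − ΣxΣy) / √[(nΣx² − (Σx)²)(nΣy² − (Σy)²)]
Numerator: 7×4227.04 − 171.7×163 = 1602.18
Denominator: √[(30726.29 − 29480.89)(30609.74 − 26569)] = √[1245.4 × 4040.74] = 2243.2872
r = 1602.18 / 2243.2872 ≈ 0.7142

0.7142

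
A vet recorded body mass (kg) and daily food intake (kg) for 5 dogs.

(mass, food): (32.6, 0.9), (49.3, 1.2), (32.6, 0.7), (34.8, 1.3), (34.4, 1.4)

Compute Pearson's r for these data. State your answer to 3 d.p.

0.320

n = 5, Σx = 183.7, Σy = 5.5, Σx² = 6950.41, Σy² = 6.39, Σxy = 204.72
nΣxy − ΣxΣy = 1023.6 − 1010.35 = 13.25
nΣx² − (Σx)² = 34752.05 − 33745.69 = 1006.36; nΣy² − (Σy)² = 31.95 − 30.25 = 1.7
r = 13.25 / √(1006.36 × 1.7) = 13.25 / 41.3620 ≈ 0.320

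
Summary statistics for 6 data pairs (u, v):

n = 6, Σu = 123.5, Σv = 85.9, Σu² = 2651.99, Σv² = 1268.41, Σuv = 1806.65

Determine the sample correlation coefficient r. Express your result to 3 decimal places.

0.592

r = (nΣuv − ΣuΣv) / √[(nΣu² − (Σu)²)(nΣv² − (Σv)²)]
Numerator: 6×1806.65 − 123.5×85.9 = 231.25
Denominator: √[(15911.94 − 15252.25)(7610.46 − 7378.81)] = √[659.69 × 231.65] = 390.9184
r = 231.25 / 390.9184 ≈ 0.592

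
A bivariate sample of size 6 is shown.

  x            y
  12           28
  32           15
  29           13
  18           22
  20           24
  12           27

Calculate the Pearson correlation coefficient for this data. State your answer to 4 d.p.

n = 6, Σx = 123, Σy = 129, Σx² = 2877, Σy² = 2967, Σxy = 2393
nΣxy − ΣxΣy = 14358 − 15867 = -1509
nΣx² − (Σx)² = 17262 − 15129 = 2133; nΣy² − (Σy)² = 17802 − 16641 = 1161
r = -1509 / √(2133 × 1161) = -1509 / 1573.6623 ≈ -0.9589

-0.9589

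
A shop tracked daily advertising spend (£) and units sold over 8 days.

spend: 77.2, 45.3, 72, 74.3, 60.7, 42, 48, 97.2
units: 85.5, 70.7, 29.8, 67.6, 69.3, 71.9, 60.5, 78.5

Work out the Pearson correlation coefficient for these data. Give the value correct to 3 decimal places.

0.115

n = 8, Σx = 516.7, Σy = 533.8, Σx² = 35916.75, Σy² = 37561.14, Σxy = 34732.1
nΣxy − ΣxΣy = 277856.8 − 275814.46 = 2042.34
nΣx² − (Σx)² = 287334 − 266978.89 = 20355.11; nΣy² − (Σy)² = 300489.12 − 284942.44 = 15546.68
r = 2042.34 / √(20355.11 × 15546.68) = 2042.34 / 17789.1647 ≈ 0.115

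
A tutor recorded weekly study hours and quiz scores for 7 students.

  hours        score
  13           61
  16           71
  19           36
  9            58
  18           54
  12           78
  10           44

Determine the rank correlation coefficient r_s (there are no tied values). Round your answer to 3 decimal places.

-0.286

Rank hours: 4, 5, 7, 1, 6, 3, 2
Rank score: 5, 6, 1, 4, 3, 7, 2
d = rank(hours) − rank(score): -1, -1, 6, -3, 3, -4, 0; Σd² = 72
ρ = 1 − 6Σd² / [n(n²−1)] = 1 − 6×72 / (7×48) = 1 − 432/336 ≈ -0.286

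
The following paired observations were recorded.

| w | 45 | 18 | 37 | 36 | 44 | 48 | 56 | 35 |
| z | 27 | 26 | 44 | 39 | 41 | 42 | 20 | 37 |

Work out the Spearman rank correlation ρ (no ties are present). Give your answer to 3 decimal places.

0.000

Rank w: 6, 1, 4, 3, 5, 7, 8, 2
Rank z: 3, 2, 8, 5, 6, 7, 1, 4
d = rank(w) − rank(z): 3, -1, -4, -2, -1, 0, 7, -2; Σd² = 84
ρ = 1 − 6Σd² / [n(n²−1)] = 1 − 6×84 / (8×63) = 1 − 504/504 ≈ 0.000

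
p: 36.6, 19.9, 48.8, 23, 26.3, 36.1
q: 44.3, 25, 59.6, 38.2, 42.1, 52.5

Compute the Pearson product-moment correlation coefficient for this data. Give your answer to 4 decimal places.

n = 6, Σp = 190.7, Σq = 261.7, Σp² = 6640.91, Σq² = 12127.55, Σpq = 8908.44
nΣpq − ΣpΣq = 53450.64 − 49906.19 = 3544.45
nΣp² − (Σp)² = 39845.46 − 36366.49 = 3478.97; nΣq² − (Σq)² = 72765.3 − 68486.89 = 4278.41
r = 3544.45 / √(3478.97 × 4278.41) = 3544.45 / 3858.0384 ≈ 0.9187

0.9187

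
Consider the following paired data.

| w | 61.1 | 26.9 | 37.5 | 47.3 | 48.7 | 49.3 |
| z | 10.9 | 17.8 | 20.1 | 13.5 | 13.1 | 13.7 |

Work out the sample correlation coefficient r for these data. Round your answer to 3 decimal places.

n = 6, Σw = 270.8, Σz = 89.1, Σw² = 12902.54, Σz² = 1381.21, Σwz = 3850.49
nΣwz − ΣwΣz = 23102.94 − 24128.28 = -1025.34
nΣw² − (Σw)² = 77415.24 − 73332.64 = 4082.6; nΣz² − (Σz)² = 8287.26 − 7938.81 = 348.45
r = -1025.34 / √(4082.6 × 348.45) = -1025.34 / 1192.7204 ≈ -0.860

-0.860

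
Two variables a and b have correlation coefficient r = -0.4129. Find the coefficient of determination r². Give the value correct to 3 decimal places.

r² = (-0.4129)² = 0.170

0.170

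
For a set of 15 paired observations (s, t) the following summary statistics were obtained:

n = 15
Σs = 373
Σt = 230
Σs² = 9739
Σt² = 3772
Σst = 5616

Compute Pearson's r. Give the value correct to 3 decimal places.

-0.306

r = (nΣst − ΣsΣt) / √[(nΣs² − (Σs)²)(nΣt² − (Σt)²)]
Numerator: 15×5616 − 373×230 = -1550
Denominator: √[(146085 − 139129)(56580 − 52900)] = √[6956 × 3680] = 5059.4545
r = -1550 / 5059.4545 ≈ -0.306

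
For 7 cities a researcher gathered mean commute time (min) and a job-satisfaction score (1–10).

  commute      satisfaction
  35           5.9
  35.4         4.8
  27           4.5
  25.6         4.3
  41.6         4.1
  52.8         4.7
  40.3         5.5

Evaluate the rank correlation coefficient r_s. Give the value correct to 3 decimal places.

0.036

Rank commute: 3, 4, 2, 1, 6, 7, 5
Rank satisfaction: 7, 5, 3, 2, 1, 4, 6
d = rank(commute) − rank(satisfaction): -4, -1, -1, -1, 5, 3, -1; Σd² = 54
ρ = 1 − 6Σd² / [n(n²−1)] = 1 − 6×54 / (7×48) = 1 − 324/336 ≈ 0.036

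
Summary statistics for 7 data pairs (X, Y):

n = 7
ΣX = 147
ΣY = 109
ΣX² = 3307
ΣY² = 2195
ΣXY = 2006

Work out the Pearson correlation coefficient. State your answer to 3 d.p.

r = (nΣXY − ΣXΣY) / √[(nΣX² − (ΣX)²)(nΣY² − (ΣY)²)]
Numerator: 7×2006 − 147×109 = -1981
Denominator: √[(23149 − 21609)(15365 − 11881)] = √[1540 × 3484] = 2316.3247
r = -1981 / 2316.3247 ≈ -0.855

-0.855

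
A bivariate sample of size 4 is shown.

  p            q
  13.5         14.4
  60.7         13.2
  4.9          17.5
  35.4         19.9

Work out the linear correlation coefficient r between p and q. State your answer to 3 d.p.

-0.329

n = 4, Σp = 114.5, Σq = 65, Σp² = 5143.91, Σq² = 1083.86, Σpq = 1785.85
nΣpq − ΣpΣq = 7143.4 − 7442.5 = -299.1
nΣp² − (Σp)² = 20575.64 − 13110.25 = 7465.39; nΣq² − (Σq)² = 4335.44 − 4225 = 110.44
r = -299.1 / √(7465.39 × 110.44) = -299.1 / 908.0075 ≈ -0.329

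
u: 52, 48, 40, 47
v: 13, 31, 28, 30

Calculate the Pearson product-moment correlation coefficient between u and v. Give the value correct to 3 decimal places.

n = 4, Σu = 187, Σv = 102, Σu² = 8817, Σv² = 2814, Σuv = 4694
nΣuv − ΣuΣv = 18776 − 19074 = -298
nΣu² − (Σu)² = 35268 − 34969 = 299; nΣv² − (Σv)² = 11256 − 10404 = 852
r = -298 / √(299 × 852) = -298 / 504.7257 ≈ -0.590

-0.590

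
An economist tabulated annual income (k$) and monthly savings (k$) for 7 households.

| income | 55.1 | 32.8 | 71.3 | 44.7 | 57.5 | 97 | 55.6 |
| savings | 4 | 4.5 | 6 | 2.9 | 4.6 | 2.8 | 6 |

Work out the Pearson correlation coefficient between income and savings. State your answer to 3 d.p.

-0.166

n = 7, Σx = 414, Σy = 30.8, Σx² = 27000.24, Σy² = 145.66, Σxy = 1795.13
nΣxy − ΣxΣy = 12565.91 − 12751.2 = -185.29
nΣx² − (Σx)² = 189001.68 − 171396 = 17605.68; nΣy² − (Σy)² = 1019.62 − 948.64 = 70.98
r = -185.29 / √(17605.68 × 70.98) = -185.29 / 1117.8780 ≈ -0.166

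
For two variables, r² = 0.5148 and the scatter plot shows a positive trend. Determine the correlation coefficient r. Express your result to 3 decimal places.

|r| = √0.5148 = 0.717
The association is positive, so r = 0.717.

0.717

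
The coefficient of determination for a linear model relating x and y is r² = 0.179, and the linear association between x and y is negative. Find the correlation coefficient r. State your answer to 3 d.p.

-0.423

|r| = √0.179 = 0.423
The association is negative, so r = −0.423.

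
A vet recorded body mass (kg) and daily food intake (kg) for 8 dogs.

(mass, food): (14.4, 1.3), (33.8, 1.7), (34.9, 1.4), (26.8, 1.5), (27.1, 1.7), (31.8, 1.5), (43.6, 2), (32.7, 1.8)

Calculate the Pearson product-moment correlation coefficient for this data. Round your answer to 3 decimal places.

0.730

n = 8, Σx = 245.1, Σy = 12.9, Σx² = 8001.95, Σy² = 21.17, Σxy = 405.07
nΣxy − ΣxΣy = 3240.56 − 3161.79 = 78.77
nΣx² − (Σx)² = 64015.6 − 60074.01 = 3941.59; nΣy² − (Σy)² = 169.36 − 166.41 = 2.95
r = 78.77 / √(3941.59 × 2.95) = 78.77 / 107.8318 ≈ 0.730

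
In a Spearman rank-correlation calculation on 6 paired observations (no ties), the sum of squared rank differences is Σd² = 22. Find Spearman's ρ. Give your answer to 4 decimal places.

0.3714

ρ = 1 − 6Σd² / [n(n²−1)] = 1 − 6×22 / (6×35)
  = 1 − 132/210 = 1 − 0.62857 ≈ 0.3714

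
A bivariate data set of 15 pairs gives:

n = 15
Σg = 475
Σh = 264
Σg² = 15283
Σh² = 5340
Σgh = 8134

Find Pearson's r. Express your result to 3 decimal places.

r = (nΣgh − ΣgΣh) / √[(nΣg² − (Σg)²)(nΣh² − (Σh)²)]
Numerator: 15×8134 − 475×264 = -3390
Denominator: √[(229245 − 225625)(80100 − 69696)] = √[3620 × 10404] = 6136.9765
r = -3390 / 6136.9765 ≈ -0.552

-0.552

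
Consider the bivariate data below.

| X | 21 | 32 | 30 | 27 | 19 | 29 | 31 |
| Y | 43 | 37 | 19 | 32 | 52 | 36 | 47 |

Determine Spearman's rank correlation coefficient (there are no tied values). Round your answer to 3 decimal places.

-0.286

Rank X: 2, 7, 5, 3, 1, 4, 6
Rank Y: 5, 4, 1, 2, 7, 3, 6
d = rank(X) − rank(Y): -3, 3, 4, 1, -6, 1, 0; Σd² = 72
ρ = 1 − 6Σd² / [n(n²−1)] = 1 − 6×72 / (7×48) = 1 − 432/336 ≈ -0.286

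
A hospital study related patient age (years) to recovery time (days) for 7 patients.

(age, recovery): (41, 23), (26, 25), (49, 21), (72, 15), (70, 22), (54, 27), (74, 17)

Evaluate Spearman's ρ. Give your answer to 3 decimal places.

-0.679

Rank age: 2, 1, 3, 6, 5, 4, 7
Rank recovery: 5, 6, 3, 1, 4, 7, 2
d = rank(age) − rank(recovery): -3, -5, 0, 5, 1, -3, 5; Σd² = 94
ρ = 1 − 6Σd² / [n(n²−1)] = 1 − 6×94 / (7×48) = 1 − 564/336 ≈ -0.679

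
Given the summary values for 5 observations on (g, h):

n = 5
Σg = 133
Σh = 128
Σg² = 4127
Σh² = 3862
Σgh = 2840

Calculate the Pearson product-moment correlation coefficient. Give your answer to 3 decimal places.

r = (nΣgh − ΣgΣh) / √[(nΣg² − (Σg)²)(nΣh² − (Σh)²)]
Numerator: 5×2840 − 133×128 = -2824
Denominator: √[(20635 − 17689)(19310 − 16384)] = √[2946 × 2926] = 2935.9830
r = -2824 / 2935.9830 ≈ -0.962

-0.962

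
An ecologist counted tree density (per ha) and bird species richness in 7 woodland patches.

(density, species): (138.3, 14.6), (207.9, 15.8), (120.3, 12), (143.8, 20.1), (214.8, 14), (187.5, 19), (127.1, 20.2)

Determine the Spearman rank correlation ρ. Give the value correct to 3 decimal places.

-0.036

Rank density: 3, 6, 1, 4, 7, 5, 2
Rank species: 3, 4, 1, 6, 2, 5, 7
d = rank(density) − rank(species): 0, 2, 0, -2, 5, 0, -5; Σd² = 58
ρ = 1 − 6Σd² / [n(n²−1)] = 1 − 6×58 / (7×48) = 1 − 348/336 ≈ -0.036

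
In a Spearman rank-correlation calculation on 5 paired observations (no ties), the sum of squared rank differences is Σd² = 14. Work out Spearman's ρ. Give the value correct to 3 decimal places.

0.300

ρ = 1 − 6Σd² / [n(n²−1)] = 1 − 6×14 / (5×24)
  = 1 − 84/120 = 1 − 0.7000 ≈ 0.300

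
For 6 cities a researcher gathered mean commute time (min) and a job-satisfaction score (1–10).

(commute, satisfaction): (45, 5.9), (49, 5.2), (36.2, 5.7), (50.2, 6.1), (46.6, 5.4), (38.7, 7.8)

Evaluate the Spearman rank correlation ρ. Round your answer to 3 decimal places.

Rank commute: 3, 5, 1, 6, 4, 2
Rank satisfaction: 4, 1, 3, 5, 2, 6
d = rank(commute) − rank(satisfaction): -1, 4, -2, 1, 2, -4; Σd² = 42
ρ = 1 − 6Σd² / [n(n²−1)] = 1 − 6×42 / (6×35) = 1 − 252/210 ≈ -0.200

-0.200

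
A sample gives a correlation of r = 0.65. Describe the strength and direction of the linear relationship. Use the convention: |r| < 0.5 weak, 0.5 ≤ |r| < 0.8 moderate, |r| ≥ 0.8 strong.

moderate positive

r = 0.65 > 0 so the relationship is positive.
|r| = 0.65, which falls in the moderate range.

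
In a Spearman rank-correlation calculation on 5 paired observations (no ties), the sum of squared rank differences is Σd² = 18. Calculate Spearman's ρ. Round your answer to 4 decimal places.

ρ = 1 − 6Σd² / [n(n²−1)] = 1 − 6×18 / (5×24)
  = 1 − 108/120 = 1 − 0.90000 ≈ 0.1000

0.1000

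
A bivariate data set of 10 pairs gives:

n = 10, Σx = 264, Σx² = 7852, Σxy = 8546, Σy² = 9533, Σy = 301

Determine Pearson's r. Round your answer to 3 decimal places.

r = (nΣxy − ΣxΣy) / √[(nΣx² − (Σx)²)(nΣy² − (Σy)²)]
Numerator: 10×8546 − 264×301 = 5996
Denominator: √[(78520 − 69696)(95330 − 90601)] = √[8824 × 4729] = 6459.7752
r = 5996 / 6459.7752 ≈ 0.928

0.928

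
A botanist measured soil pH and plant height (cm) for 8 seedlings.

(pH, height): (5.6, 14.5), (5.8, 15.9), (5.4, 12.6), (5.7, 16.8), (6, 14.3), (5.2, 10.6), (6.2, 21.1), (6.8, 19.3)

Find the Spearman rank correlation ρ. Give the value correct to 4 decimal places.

Rank pH: 3, 5, 2, 4, 6, 1, 7, 8
Rank height: 4, 5, 2, 6, 3, 1, 8, 7
d = rank(pH) − rank(height): -1, 0, 0, -2, 3, 0, -1, 1; Σd² = 16
ρ = 1 − 6Σd² / [n(n²−1)] = 1 − 6×16 / (8×63) = 1 − 96/504 ≈ 0.8095

0.8095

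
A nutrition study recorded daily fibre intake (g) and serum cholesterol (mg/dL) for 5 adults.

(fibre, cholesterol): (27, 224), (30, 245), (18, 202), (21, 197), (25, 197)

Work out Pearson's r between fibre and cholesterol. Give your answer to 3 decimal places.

n = 5, Σx = 121, Σy = 1065, Σx² = 3019, Σy² = 228623, Σxy = 26096
nΣxy − ΣxΣy = 130480 − 128865 = 1615
nΣx² − (Σx)² = 15095 − 14641 = 454; nΣy² − (Σy)² = 1143115 − 1134225 = 8890
r = 1615 / √(454 × 8890) = 1615 / 2008.9948 ≈ 0.804

0.804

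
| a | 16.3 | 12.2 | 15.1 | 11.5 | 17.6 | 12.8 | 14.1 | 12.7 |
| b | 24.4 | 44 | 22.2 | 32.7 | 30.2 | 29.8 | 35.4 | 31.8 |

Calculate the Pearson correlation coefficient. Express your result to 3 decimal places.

n = 8, Σa = 112.3, Σb = 250.5, Σa² = 1608.49, Σb² = 8157.97, Σab = 3461.75
nΣab − ΣaΣb = 27694 − 28131.15 = -437.15
nΣa² − (Σa)² = 12867.92 − 12611.29 = 256.63; nΣb² − (Σb)² = 65263.76 − 62750.25 = 2513.51
r = -437.15 / √(256.63 × 2513.51) = -437.15 / 803.1451 ≈ -0.544

-0.544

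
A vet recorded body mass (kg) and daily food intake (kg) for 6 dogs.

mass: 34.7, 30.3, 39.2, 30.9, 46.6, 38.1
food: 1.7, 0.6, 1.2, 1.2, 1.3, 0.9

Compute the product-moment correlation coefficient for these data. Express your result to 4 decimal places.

n = 6, Σx = 219.8, Σy = 6.9, Σx² = 8236.8, Σy² = 8.63, Σxy = 256.16
nΣxy − ΣxΣy = 1536.96 − 1516.62 = 20.34
nΣx² − (Σx)² = 49420.8 − 48312.04 = 1108.76; nΣy² − (Σy)² = 51.78 − 47.61 = 4.17
r = 20.34 / √(1108.76 × 4.17) = 20.34 / 67.9965 ≈ 0.2991

0.2991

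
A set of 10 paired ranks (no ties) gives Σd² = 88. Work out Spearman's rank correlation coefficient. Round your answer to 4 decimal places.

ρ = 1 − 6Σd² / [n(n²−1)] = 1 − 6×88 / (10×99)
  = 1 − 528/990 = 1 − 0.53333 ≈ 0.4667

0.4667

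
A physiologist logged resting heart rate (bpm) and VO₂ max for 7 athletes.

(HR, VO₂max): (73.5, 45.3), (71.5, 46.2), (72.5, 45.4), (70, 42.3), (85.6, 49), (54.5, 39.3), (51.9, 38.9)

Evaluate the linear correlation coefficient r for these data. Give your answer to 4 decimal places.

n = 7, Σx = 479.5, Σy = 306.4, Σx² = 33661.97, Σy² = 13495.68, Σxy = 21240.51
nΣxy − ΣxΣy = 148683.57 − 146918.8 = 1764.77
nΣx² − (Σx)² = 235633.79 − 229920.25 = 5713.54; nΣy² − (Σy)² = 94469.76 − 93880.96 = 588.8
r = 1764.77 / √(5713.54 × 588.8) = 1764.77 / 1834.1571 ≈ 0.9622

0.9622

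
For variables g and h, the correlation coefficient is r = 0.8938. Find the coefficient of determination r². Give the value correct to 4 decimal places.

r² = (0.8938)² = 0.7989

0.7989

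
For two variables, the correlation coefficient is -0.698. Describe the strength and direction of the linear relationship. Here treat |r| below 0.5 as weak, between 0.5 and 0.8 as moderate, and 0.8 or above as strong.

r = -0.698 < 0 so the relationship is negative.
|r| = 0.698, which falls in the moderate range.

moderate negative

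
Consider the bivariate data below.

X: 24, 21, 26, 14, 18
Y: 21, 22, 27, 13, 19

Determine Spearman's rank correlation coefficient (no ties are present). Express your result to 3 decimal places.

0.900

Rank X: 4, 3, 5, 1, 2
Rank Y: 3, 4, 5, 1, 2
d = rank(X) − rank(Y): 1, -1, 0, 0, 0; Σd² = 2
ρ = 1 − 6Σd² / [n(n²−1)] = 1 − 6×2 / (5×24) = 1 − 12/120 ≈ 0.900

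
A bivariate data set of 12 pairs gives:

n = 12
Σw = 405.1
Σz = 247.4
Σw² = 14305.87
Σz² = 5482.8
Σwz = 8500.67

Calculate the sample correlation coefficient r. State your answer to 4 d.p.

0.3033

r = (nΣwz − ΣwΣz) / √[(nΣw² − (Σw)²)(nΣz² − (Σz)²)]
Numerator: 12×8500.67 − 405.1×247.4 = 1786.3
Denominator: √[(171670.44 − 164106.01)(65793.6 − 61206.76)] = √[7564.43 × 4586.84] = 5890.4015
r = 1786.3 / 5890.4015 ≈ 0.3033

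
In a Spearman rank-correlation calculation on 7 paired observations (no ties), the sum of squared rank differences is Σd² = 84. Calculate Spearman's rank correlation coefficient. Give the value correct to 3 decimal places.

ρ = 1 − 6Σd² / [n(n²−1)] = 1 − 6×84 / (7×48)
  = 1 − 504/336 = 1 − 1.5000 ≈ -0.500

-0.500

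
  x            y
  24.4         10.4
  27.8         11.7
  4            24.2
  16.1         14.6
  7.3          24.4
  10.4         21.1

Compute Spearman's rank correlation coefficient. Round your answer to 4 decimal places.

Rank x: 5, 6, 1, 4, 2, 3
Rank y: 1, 2, 5, 3, 6, 4
d = rank(x) − rank(y): 4, 4, -4, 1, -4, -1; Σd² = 66
ρ = 1 − 6Σd² / [n(n²−1)] = 1 − 6×66 / (6×35) = 1 − 396/210 ≈ -0.8857

-0.8857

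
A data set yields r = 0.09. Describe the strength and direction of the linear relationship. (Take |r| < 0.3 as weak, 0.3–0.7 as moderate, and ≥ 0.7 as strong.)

weak positive

r = 0.09 > 0 so the relationship is positive.
|r| = 0.09, which falls in the weak range.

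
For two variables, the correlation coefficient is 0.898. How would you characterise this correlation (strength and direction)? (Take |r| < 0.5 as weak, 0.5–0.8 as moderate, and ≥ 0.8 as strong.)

r = 0.898 > 0 so the relationship is positive.
|r| = 0.898, which falls in the strong range.

strong positive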